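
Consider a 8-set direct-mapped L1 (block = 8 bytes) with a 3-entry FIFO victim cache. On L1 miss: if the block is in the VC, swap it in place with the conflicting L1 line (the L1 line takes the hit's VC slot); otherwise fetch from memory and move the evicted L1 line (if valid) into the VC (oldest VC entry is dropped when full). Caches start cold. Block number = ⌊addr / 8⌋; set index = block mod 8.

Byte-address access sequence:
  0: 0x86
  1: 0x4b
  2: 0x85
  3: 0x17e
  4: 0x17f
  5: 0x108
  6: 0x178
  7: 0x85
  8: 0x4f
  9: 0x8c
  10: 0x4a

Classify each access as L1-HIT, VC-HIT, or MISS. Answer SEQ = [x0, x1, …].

SEQ = [MISS, MISS, L1-HIT, MISS, L1-HIT, MISS, L1-HIT, L1-HIT, VC-HIT, MISS, VC-HIT]

0: 0x86 (blk 16, set 0) → MISS  vc=[]
1: 0x4b (blk 9, set 1) → MISS  vc=[]
2: 0x85 (blk 16, set 0) → L1-HIT  vc=[]
3: 0x17e (blk 47, set 7) → MISS  vc=[]
4: 0x17f (blk 47, set 7) → L1-HIT  vc=[]
5: 0x108 (blk 33, set 1) → MISS  vc=[9]
6: 0x178 (blk 47, set 7) → L1-HIT  vc=[9]
7: 0x85 (blk 16, set 0) → L1-HIT  vc=[9]
8: 0x4f (blk 9, set 1) → VC-HIT  vc=[33]
9: 0x8c (blk 17, set 1) → MISS  vc=[33, 9]
10: 0x4a (blk 9, set 1) → VC-HIT  vc=[33, 17]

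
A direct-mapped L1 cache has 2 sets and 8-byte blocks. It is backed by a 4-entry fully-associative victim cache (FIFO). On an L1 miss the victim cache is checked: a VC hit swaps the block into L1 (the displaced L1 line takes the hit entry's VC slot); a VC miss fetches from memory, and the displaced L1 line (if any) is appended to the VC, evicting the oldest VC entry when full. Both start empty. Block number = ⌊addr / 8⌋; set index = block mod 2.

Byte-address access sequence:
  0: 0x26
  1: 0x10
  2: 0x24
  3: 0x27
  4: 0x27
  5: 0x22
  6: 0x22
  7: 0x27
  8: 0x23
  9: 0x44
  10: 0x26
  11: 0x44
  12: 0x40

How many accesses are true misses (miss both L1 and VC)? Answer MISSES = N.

MISSES = 3

0: 0x26 (blk 4, set 0) → MISS  vc=[]
1: 0x10 (blk 2, set 0) → MISS  vc=[4]
2: 0x24 (blk 4, set 0) → VC-HIT  vc=[2]
3: 0x27 (blk 4, set 0) → L1-HIT  vc=[2]
4: 0x27 (blk 4, set 0) → L1-HIT  vc=[2]
5: 0x22 (blk 4, set 0) → L1-HIT  vc=[2]
6: 0x22 (blk 4, set 0) → L1-HIT  vc=[2]
7: 0x27 (blk 4, set 0) → L1-HIT  vc=[2]
8: 0x23 (blk 4, set 0) → L1-HIT  vc=[2]
9: 0x44 (blk 8, set 0) → MISS  vc=[2, 4]
10: 0x26 (blk 4, set 0) → VC-HIT  vc=[2, 8]
11: 0x44 (blk 8, set 0) → VC-HIT  vc=[2, 4]
12: 0x40 (blk 8, set 0) → L1-HIT  vc=[2, 4]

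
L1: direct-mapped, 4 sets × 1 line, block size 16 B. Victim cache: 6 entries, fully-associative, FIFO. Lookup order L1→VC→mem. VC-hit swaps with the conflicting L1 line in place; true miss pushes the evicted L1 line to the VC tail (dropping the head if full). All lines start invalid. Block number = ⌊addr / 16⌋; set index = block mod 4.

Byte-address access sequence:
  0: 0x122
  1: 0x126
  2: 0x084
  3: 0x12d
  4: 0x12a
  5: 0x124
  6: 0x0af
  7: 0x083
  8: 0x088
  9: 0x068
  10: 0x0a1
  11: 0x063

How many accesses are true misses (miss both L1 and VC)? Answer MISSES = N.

0: 0x122 (blk 18, set 2) → MISS  vc=[]
1: 0x126 (blk 18, set 2) → L1-HIT  vc=[]
2: 0x84 (blk 8, set 0) → MISS  vc=[]
3: 0x12d (blk 18, set 2) → L1-HIT  vc=[]
4: 0x12a (blk 18, set 2) → L1-HIT  vc=[]
5: 0x124 (blk 18, set 2) → L1-HIT  vc=[]
6: 0xaf (blk 10, set 2) → MISS  vc=[18]
7: 0x83 (blk 8, set 0) → L1-HIT  vc=[18]
8: 0x88 (blk 8, set 0) → L1-HIT  vc=[18]
9: 0x68 (blk 6, set 2) → MISS  vc=[18, 10]
10: 0xa1 (blk 10, set 2) → VC-HIT  vc=[18, 6]
11: 0x63 (blk 6, set 2) → VC-HIT  vc=[18, 10]

MISSES = 4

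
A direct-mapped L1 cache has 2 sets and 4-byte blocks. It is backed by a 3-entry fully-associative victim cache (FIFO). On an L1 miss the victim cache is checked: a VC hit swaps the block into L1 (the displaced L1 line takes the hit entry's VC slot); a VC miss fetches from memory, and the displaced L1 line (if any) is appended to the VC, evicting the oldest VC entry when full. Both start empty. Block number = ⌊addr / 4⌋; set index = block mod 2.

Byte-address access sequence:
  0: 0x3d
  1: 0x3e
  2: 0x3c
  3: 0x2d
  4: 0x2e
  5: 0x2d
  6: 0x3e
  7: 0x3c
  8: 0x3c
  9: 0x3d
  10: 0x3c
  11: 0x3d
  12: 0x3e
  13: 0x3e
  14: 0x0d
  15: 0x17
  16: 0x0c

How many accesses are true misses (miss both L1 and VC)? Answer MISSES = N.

MISSES = 4

#0 0x3d→b15/s1 MISS; vc=[]
#1 0x3e→b15/s1 L1-HIT; vc=[]
#2 0x3c→b15/s1 L1-HIT; vc=[]
#3 0x2d→b11/s1 MISS; vc=[15]
#4 0x2e→b11/s1 L1-HIT; vc=[15]
#5 0x2d→b11/s1 L1-HIT; vc=[15]
#6 0x3e→b15/s1 VC-HIT; vc=[11]
#7 0x3c→b15/s1 L1-HIT; vc=[11]
#8 0x3c→b15/s1 L1-HIT; vc=[11]
#9 0x3d→b15/s1 L1-HIT; vc=[11]
#10 0x3c→b15/s1 L1-HIT; vc=[11]
#11 0x3d→b15/s1 L1-HIT; vc=[11]
#12 0x3e→b15/s1 L1-HIT; vc=[11]
#13 0x3e→b15/s1 L1-HIT; vc=[11]
#14 0xd→b3/s1 MISS; vc=[11,15]
#15 0x17→b5/s1 MISS; vc=[11,15,3]
#16 0xc→b3/s1 VC-HIT; vc=[11,15,5]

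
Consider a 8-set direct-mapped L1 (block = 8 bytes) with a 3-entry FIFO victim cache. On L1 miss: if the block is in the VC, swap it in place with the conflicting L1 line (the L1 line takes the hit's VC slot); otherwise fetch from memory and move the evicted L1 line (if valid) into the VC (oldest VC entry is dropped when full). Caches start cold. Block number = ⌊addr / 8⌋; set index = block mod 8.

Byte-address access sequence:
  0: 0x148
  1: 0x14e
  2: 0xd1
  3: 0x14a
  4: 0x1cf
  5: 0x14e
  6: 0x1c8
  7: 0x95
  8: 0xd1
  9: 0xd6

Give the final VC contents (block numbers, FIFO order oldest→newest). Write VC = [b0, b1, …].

  [0] addr=0x148 blk=41 s=1: MISS | VC []
  [1] addr=0x14e blk=41 s=1: L1-HIT | VC []
  [2] addr=0xd1 blk=26 s=2: MISS | VC []
  [3] addr=0x14a blk=41 s=1: L1-HIT | VC []
  [4] addr=0x1cf blk=57 s=1: MISS | VC [41]
  [5] addr=0x14e blk=41 s=1: VC-HIT | VC [57]
  [6] addr=0x1c8 blk=57 s=1: VC-HIT | VC [41]
  [7] addr=0x95 blk=18 s=2: MISS | VC [41, 26]
  [8] addr=0xd1 blk=26 s=2: VC-HIT | VC [41, 18]
  [9] addr=0xd6 blk=26 s=2: L1-HIT | VC [41, 18]

VC = [41, 18]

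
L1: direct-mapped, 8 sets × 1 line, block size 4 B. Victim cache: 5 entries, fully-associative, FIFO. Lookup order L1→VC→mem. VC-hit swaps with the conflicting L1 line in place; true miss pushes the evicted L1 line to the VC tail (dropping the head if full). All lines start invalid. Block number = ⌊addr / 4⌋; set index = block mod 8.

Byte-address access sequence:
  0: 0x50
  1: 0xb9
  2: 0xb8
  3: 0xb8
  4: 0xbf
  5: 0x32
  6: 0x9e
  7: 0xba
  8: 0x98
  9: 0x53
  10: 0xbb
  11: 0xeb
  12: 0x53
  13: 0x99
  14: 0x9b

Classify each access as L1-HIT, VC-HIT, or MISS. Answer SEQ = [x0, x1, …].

SEQ = [MISS, MISS, L1-HIT, L1-HIT, MISS, MISS, MISS, L1-HIT, MISS, VC-HIT, VC-HIT, MISS, L1-HIT, VC-HIT, L1-HIT]

0: 0x50 (blk 20, set 4) → MISS  vc=[]
1: 0xb9 (blk 46, set 6) → MISS  vc=[]
2: 0xb8 (blk 46, set 6) → L1-HIT  vc=[]
3: 0xb8 (blk 46, set 6) → L1-HIT  vc=[]
4: 0xbf (blk 47, set 7) → MISS  vc=[]
5: 0x32 (blk 12, set 4) → MISS  vc=[20]
6: 0x9e (blk 39, set 7) → MISS  vc=[20, 47]
7: 0xba (blk 46, set 6) → L1-HIT  vc=[20, 47]
8: 0x98 (blk 38, set 6) → MISS  vc=[20, 47, 46]
9: 0x53 (blk 20, set 4) → VC-HIT  vc=[12, 47, 46]
10: 0xbb (blk 46, set 6) → VC-HIT  vc=[12, 47, 38]
11: 0xeb (blk 58, set 2) → MISS  vc=[12, 47, 38]
12: 0x53 (blk 20, set 4) → L1-HIT  vc=[12, 47, 38]
13: 0x99 (blk 38, set 6) → VC-HIT  vc=[12, 47, 46]
14: 0x9b (blk 38, set 6) → L1-HIT  vc=[12, 47, 46]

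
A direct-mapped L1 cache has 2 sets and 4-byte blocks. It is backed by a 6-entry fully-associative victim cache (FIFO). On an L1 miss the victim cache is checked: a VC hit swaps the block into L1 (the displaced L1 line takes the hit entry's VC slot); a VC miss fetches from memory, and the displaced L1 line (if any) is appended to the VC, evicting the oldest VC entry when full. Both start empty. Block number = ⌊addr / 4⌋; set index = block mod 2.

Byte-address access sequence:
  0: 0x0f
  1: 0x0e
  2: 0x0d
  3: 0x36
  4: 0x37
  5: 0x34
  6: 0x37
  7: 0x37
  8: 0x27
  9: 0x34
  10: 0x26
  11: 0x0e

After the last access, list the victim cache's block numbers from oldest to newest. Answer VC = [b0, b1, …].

VC = [9, 13]

  [0] addr=0xf blk=3 s=1: MISS | VC []
  [1] addr=0xe blk=3 s=1: L1-HIT | VC []
  [2] addr=0xd blk=3 s=1: L1-HIT | VC []
  [3] addr=0x36 blk=13 s=1: MISS | VC [3]
  [4] addr=0x37 blk=13 s=1: L1-HIT | VC [3]
  [5] addr=0x34 blk=13 s=1: L1-HIT | VC [3]
  [6] addr=0x37 blk=13 s=1: L1-HIT | VC [3]
  [7] addr=0x37 blk=13 s=1: L1-HIT | VC [3]
  [8] addr=0x27 blk=9 s=1: MISS | VC [3, 13]
  [9] addr=0x34 blk=13 s=1: VC-HIT | VC [3, 9]
  [10] addr=0x26 blk=9 s=1: VC-HIT | VC [3, 13]
  [11] addr=0xe blk=3 s=1: VC-HIT | VC [9, 13]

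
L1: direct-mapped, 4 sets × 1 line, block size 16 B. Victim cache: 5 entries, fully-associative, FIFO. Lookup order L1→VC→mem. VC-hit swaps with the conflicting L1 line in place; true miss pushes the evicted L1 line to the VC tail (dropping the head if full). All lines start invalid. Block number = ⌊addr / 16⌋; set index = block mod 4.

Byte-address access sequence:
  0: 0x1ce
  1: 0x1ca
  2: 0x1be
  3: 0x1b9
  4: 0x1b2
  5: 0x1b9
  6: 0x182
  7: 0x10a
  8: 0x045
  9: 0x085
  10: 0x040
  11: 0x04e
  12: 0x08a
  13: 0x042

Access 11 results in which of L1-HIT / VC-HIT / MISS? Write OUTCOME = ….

OUTCOME = L1-HIT

0: 0x1ce (blk 28, set 0) → MISS  vc=[]
1: 0x1ca (blk 28, set 0) → L1-HIT  vc=[]
2: 0x1be (blk 27, set 3) → MISS  vc=[]
3: 0x1b9 (blk 27, set 3) → L1-HIT  vc=[]
4: 0x1b2 (blk 27, set 3) → L1-HIT  vc=[]
5: 0x1b9 (blk 27, set 3) → L1-HIT  vc=[]
6: 0x182 (blk 24, set 0) → MISS  vc=[28]
7: 0x10a (blk 16, set 0) → MISS  vc=[28, 24]
8: 0x45 (blk 4, set 0) → MISS  vc=[28, 24, 16]
9: 0x85 (blk 8, set 0) → MISS  vc=[28, 24, 16, 4]
10: 0x40 (blk 4, set 0) → VC-HIT  vc=[28, 24, 16, 8]
11: 0x4e (blk 4, set 0) → L1-HIT  vc=[28, 24, 16, 8]
12: 0x8a (blk 8, set 0) → VC-HIT  vc=[28, 24, 16, 4]
13: 0x42 (blk 4, set 0) → VC-HIT  vc=[28, 24, 16, 8]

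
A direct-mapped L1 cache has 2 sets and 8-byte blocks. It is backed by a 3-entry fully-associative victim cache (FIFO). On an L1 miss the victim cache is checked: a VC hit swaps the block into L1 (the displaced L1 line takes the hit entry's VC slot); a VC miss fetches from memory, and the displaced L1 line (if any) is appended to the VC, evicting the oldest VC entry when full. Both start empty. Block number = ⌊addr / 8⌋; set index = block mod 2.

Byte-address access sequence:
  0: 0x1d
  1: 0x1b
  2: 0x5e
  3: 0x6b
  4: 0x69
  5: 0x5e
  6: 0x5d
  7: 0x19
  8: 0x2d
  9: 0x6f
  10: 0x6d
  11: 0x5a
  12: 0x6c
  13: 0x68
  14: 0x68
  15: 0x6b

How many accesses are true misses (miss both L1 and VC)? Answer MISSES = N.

MISSES = 4

#0 0x1d→b3/s1 MISS; vc=[]
#1 0x1b→b3/s1 L1-HIT; vc=[]
#2 0x5e→b11/s1 MISS; vc=[3]
#3 0x6b→b13/s1 MISS; vc=[3,11]
#4 0x69→b13/s1 L1-HIT; vc=[3,11]
#5 0x5e→b11/s1 VC-HIT; vc=[3,13]
#6 0x5d→b11/s1 L1-HIT; vc=[3,13]
#7 0x19→b3/s1 VC-HIT; vc=[11,13]
#8 0x2d→b5/s1 MISS; vc=[11,13,3]
#9 0x6f→b13/s1 VC-HIT; vc=[11,5,3]
#10 0x6d→b13/s1 L1-HIT; vc=[11,5,3]
#11 0x5a→b11/s1 VC-HIT; vc=[13,5,3]
#12 0x6c→b13/s1 VC-HIT; vc=[11,5,3]
#13 0x68→b13/s1 L1-HIT; vc=[11,5,3]
#14 0x68→b13/s1 L1-HIT; vc=[11,5,3]
#15 0x6b→b13/s1 L1-HIT; vc=[11,5,3]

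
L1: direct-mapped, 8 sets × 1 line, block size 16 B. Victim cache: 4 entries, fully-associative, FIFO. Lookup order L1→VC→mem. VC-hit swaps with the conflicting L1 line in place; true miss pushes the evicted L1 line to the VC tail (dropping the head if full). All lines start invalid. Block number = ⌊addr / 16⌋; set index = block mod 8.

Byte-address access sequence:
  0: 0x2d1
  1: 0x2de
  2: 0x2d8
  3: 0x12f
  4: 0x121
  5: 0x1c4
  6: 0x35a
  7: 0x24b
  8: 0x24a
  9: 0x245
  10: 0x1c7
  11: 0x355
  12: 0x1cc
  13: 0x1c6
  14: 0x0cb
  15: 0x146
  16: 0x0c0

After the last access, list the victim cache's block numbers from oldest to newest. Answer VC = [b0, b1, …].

VC = [45, 36, 28, 20]

#0 0x2d1→b45/s5 MISS; vc=[]
#1 0x2de→b45/s5 L1-HIT; vc=[]
#2 0x2d8→b45/s5 L1-HIT; vc=[]
#3 0x12f→b18/s2 MISS; vc=[]
#4 0x121→b18/s2 L1-HIT; vc=[]
#5 0x1c4→b28/s4 MISS; vc=[]
#6 0x35a→b53/s5 MISS; vc=[45]
#7 0x24b→b36/s4 MISS; vc=[45,28]
#8 0x24a→b36/s4 L1-HIT; vc=[45,28]
#9 0x245→b36/s4 L1-HIT; vc=[45,28]
#10 0x1c7→b28/s4 VC-HIT; vc=[45,36]
#11 0x355→b53/s5 L1-HIT; vc=[45,36]
#12 0x1cc→b28/s4 L1-HIT; vc=[45,36]
#13 0x1c6→b28/s4 L1-HIT; vc=[45,36]
#14 0xcb→b12/s4 MISS; vc=[45,36,28]
#15 0x146→b20/s4 MISS; vc=[45,36,28,12]
#16 0xc0→b12/s4 VC-HIT; vc=[45,36,28,20]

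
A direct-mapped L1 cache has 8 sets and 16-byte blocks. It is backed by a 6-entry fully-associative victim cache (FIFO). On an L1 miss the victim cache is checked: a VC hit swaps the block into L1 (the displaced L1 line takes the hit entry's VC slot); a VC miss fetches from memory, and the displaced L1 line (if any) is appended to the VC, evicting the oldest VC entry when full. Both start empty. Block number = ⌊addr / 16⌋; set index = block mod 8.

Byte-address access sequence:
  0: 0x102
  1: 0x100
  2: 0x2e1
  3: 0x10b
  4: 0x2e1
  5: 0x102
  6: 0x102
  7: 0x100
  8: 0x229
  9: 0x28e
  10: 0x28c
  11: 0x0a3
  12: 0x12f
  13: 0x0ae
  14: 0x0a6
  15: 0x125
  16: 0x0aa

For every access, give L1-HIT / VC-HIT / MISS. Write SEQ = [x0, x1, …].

#0 0x102→b16/s0 MISS; vc=[]
#1 0x100→b16/s0 L1-HIT; vc=[]
#2 0x2e1→b46/s6 MISS; vc=[]
#3 0x10b→b16/s0 L1-HIT; vc=[]
#4 0x2e1→b46/s6 L1-HIT; vc=[]
#5 0x102→b16/s0 L1-HIT; vc=[]
#6 0x102→b16/s0 L1-HIT; vc=[]
#7 0x100→b16/s0 L1-HIT; vc=[]
#8 0x229→b34/s2 MISS; vc=[]
#9 0x28e→b40/s0 MISS; vc=[16]
#10 0x28c→b40/s0 L1-HIT; vc=[16]
#11 0xa3→b10/s2 MISS; vc=[16,34]
#12 0x12f→b18/s2 MISS; vc=[16,34,10]
#13 0xae→b10/s2 VC-HIT; vc=[16,34,18]
#14 0xa6→b10/s2 L1-HIT; vc=[16,34,18]
#15 0x125→b18/s2 VC-HIT; vc=[16,34,10]
#16 0xaa→b10/s2 VC-HIT; vc=[16,34,18]

SEQ = [MISS, L1-HIT, MISS, L1-HIT, L1-HIT, L1-HIT, L1-HIT, L1-HIT, MISS, MISS, L1-HIT, MISS, MISS, VC-HIT, L1-HIT, VC-HIT, VC-HIT]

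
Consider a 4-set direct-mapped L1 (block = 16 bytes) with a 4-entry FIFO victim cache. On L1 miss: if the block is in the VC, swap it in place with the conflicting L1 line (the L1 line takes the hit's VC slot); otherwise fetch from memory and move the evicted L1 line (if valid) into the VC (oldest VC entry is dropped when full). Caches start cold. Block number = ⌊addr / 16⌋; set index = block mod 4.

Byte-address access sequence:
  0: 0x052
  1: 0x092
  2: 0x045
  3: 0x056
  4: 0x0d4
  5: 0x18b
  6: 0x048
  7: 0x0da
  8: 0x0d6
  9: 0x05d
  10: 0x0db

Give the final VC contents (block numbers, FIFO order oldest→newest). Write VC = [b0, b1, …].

VC = [9, 5, 24]

#0 0x52→b5/s1 MISS; vc=[]
#1 0x92→b9/s1 MISS; vc=[5]
#2 0x45→b4/s0 MISS; vc=[5]
#3 0x56→b5/s1 VC-HIT; vc=[9]
#4 0xd4→b13/s1 MISS; vc=[9,5]
#5 0x18b→b24/s0 MISS; vc=[9,5,4]
#6 0x48→b4/s0 VC-HIT; vc=[9,5,24]
#7 0xda→b13/s1 L1-HIT; vc=[9,5,24]
#8 0xd6→b13/s1 L1-HIT; vc=[9,5,24]
#9 0x5d→b5/s1 VC-HIT; vc=[9,13,24]
#10 0xdb→b13/s1 VC-HIT; vc=[9,5,24]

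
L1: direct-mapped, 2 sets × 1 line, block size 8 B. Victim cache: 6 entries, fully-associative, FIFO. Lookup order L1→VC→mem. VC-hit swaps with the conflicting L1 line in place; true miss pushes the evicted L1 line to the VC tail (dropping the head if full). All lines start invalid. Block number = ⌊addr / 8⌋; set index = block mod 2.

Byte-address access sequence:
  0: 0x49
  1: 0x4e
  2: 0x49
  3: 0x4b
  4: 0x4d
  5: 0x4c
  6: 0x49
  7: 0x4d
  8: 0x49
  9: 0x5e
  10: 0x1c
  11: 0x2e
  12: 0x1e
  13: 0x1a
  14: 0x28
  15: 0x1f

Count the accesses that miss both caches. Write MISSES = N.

0: 0x49 (blk 9, set 1) → MISS  vc=[]
1: 0x4e (blk 9, set 1) → L1-HIT  vc=[]
2: 0x49 (blk 9, set 1) → L1-HIT  vc=[]
3: 0x4b (blk 9, set 1) → L1-HIT  vc=[]
4: 0x4d (blk 9, set 1) → L1-HIT  vc=[]
5: 0x4c (blk 9, set 1) → L1-HIT  vc=[]
6: 0x49 (blk 9, set 1) → L1-HIT  vc=[]
7: 0x4d (blk 9, set 1) → L1-HIT  vc=[]
8: 0x49 (blk 9, set 1) → L1-HIT  vc=[]
9: 0x5e (blk 11, set 1) → MISS  vc=[9]
10: 0x1c (blk 3, set 1) → MISS  vc=[9, 11]
11: 0x2e (blk 5, set 1) → MISS  vc=[9, 11, 3]
12: 0x1e (blk 3, set 1) → VC-HIT  vc=[9, 11, 5]
13: 0x1a (blk 3, set 1) → L1-HIT  vc=[9, 11, 5]
14: 0x28 (blk 5, set 1) → VC-HIT  vc=[9, 11, 3]
15: 0x1f (blk 3, set 1) → VC-HIT  vc=[9, 11, 5]

MISSES = 4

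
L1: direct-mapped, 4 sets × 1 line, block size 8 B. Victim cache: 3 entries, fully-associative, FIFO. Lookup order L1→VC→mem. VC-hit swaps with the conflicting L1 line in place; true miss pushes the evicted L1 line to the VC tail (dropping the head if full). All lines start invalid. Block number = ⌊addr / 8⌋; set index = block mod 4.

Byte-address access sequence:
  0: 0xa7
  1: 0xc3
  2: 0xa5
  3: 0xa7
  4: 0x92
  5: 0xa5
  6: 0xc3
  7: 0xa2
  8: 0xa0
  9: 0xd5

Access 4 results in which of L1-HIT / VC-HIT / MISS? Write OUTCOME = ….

OUTCOME = MISS

#0 0xa7→b20/s0 MISS; vc=[]
#1 0xc3→b24/s0 MISS; vc=[20]
#2 0xa5→b20/s0 VC-HIT; vc=[24]
#3 0xa7→b20/s0 L1-HIT; vc=[24]
#4 0x92→b18/s2 MISS; vc=[24]
#5 0xa5→b20/s0 L1-HIT; vc=[24]
#6 0xc3→b24/s0 VC-HIT; vc=[20]
#7 0xa2→b20/s0 VC-HIT; vc=[24]
#8 0xa0→b20/s0 L1-HIT; vc=[24]
#9 0xd5→b26/s2 MISS; vc=[24,18]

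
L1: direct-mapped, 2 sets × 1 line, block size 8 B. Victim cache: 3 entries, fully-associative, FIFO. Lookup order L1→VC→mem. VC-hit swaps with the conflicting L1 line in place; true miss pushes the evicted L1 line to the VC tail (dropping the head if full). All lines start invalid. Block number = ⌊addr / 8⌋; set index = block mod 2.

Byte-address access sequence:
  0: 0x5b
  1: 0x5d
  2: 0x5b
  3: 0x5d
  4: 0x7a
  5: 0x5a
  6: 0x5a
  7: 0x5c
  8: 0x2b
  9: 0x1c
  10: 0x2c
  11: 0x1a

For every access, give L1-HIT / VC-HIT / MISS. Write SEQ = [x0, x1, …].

SEQ = [MISS, L1-HIT, L1-HIT, L1-HIT, MISS, VC-HIT, L1-HIT, L1-HIT, MISS, MISS, VC-HIT, VC-HIT]

#0 0x5b→b11/s1 MISS; vc=[]
#1 0x5d→b11/s1 L1-HIT; vc=[]
#2 0x5b→b11/s1 L1-HIT; vc=[]
#3 0x5d→b11/s1 L1-HIT; vc=[]
#4 0x7a→b15/s1 MISS; vc=[11]
#5 0x5a→b11/s1 VC-HIT; vc=[15]
#6 0x5a→b11/s1 L1-HIT; vc=[15]
#7 0x5c→b11/s1 L1-HIT; vc=[15]
#8 0x2b→b5/s1 MISS; vc=[15,11]
#9 0x1c→b3/s1 MISS; vc=[15,11,5]
#10 0x2c→b5/s1 VC-HIT; vc=[15,11,3]
#11 0x1a→b3/s1 VC-HIT; vc=[15,11,5]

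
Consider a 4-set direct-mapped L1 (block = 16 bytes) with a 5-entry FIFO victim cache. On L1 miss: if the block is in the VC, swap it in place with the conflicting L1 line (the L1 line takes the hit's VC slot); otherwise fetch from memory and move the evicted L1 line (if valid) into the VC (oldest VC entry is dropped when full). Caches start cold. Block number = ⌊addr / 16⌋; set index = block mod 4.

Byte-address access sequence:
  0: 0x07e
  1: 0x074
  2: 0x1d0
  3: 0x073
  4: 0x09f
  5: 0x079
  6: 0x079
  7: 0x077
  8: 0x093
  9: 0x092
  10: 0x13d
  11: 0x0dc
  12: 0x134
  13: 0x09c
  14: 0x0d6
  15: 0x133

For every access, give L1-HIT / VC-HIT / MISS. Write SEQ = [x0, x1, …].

SEQ = [MISS, L1-HIT, MISS, L1-HIT, MISS, L1-HIT, L1-HIT, L1-HIT, L1-HIT, L1-HIT, MISS, MISS, L1-HIT, VC-HIT, VC-HIT, L1-HIT]

  [0] addr=0x7e blk=7 s=3: MISS | VC []
  [1] addr=0x74 blk=7 s=3: L1-HIT | VC []
  [2] addr=0x1d0 blk=29 s=1: MISS | VC []
  [3] addr=0x73 blk=7 s=3: L1-HIT | VC []
  [4] addr=0x9f blk=9 s=1: MISS | VC [29]
  [5] addr=0x79 blk=7 s=3: L1-HIT | VC [29]
  [6] addr=0x79 blk=7 s=3: L1-HIT | VC [29]
  [7] addr=0x77 blk=7 s=3: L1-HIT | VC [29]
  [8] addr=0x93 blk=9 s=1: L1-HIT | VC [29]
  [9] addr=0x92 blk=9 s=1: L1-HIT | VC [29]
  [10] addr=0x13d blk=19 s=3: MISS | VC [29, 7]
  [11] addr=0xdc blk=13 s=1: MISS | VC [29, 7, 9]
  [12] addr=0x134 blk=19 s=3: L1-HIT | VC [29, 7, 9]
  [13] addr=0x9c blk=9 s=1: VC-HIT | VC [29, 7, 13]
  [14] addr=0xd6 blk=13 s=1: VC-HIT | VC [29, 7, 9]
  [15] addr=0x133 blk=19 s=3: L1-HIT | VC [29, 7, 9]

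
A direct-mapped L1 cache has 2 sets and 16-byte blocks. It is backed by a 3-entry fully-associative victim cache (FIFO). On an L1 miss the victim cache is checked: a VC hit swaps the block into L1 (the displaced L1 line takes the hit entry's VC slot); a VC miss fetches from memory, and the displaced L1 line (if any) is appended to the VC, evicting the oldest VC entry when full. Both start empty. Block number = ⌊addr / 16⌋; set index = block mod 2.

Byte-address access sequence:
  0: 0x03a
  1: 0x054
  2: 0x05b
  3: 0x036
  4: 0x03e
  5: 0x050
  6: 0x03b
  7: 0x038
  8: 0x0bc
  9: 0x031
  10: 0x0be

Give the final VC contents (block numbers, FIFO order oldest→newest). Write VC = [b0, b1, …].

0: 0x3a (blk 3, set 1) → MISS  vc=[]
1: 0x54 (blk 5, set 1) → MISS  vc=[3]
2: 0x5b (blk 5, set 1) → L1-HIT  vc=[3]
3: 0x36 (blk 3, set 1) → VC-HIT  vc=[5]
4: 0x3e (blk 3, set 1) → L1-HIT  vc=[5]
5: 0x50 (blk 5, set 1) → VC-HIT  vc=[3]
6: 0x3b (blk 3, set 1) → VC-HIT  vc=[5]
7: 0x38 (blk 3, set 1) → L1-HIT  vc=[5]
8: 0xbc (blk 11, set 1) → MISS  vc=[5, 3]
9: 0x31 (blk 3, set 1) → VC-HIT  vc=[5, 11]
10: 0xbe (blk 11, set 1) → VC-HIT  vc=[5, 3]

VC = [5, 3]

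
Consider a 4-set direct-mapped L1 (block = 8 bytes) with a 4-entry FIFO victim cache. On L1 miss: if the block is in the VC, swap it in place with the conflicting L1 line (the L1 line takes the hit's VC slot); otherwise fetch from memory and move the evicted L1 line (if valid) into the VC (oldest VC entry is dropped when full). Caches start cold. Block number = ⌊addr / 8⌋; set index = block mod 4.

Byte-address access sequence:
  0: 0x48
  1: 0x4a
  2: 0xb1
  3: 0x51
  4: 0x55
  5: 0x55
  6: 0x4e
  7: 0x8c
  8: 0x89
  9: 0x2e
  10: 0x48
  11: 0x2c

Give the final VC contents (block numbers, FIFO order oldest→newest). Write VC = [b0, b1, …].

  [0] addr=0x48 blk=9 s=1: MISS | VC []
  [1] addr=0x4a blk=9 s=1: L1-HIT | VC []
  [2] addr=0xb1 blk=22 s=2: MISS | VC []
  [3] addr=0x51 blk=10 s=2: MISS | VC [22]
  [4] addr=0x55 blk=10 s=2: L1-HIT | VC [22]
  [5] addr=0x55 blk=10 s=2: L1-HIT | VC [22]
  [6] addr=0x4e blk=9 s=1: L1-HIT | VC [22]
  [7] addr=0x8c blk=17 s=1: MISS | VC [22, 9]
  [8] addr=0x89 blk=17 s=1: L1-HIT | VC [22, 9]
  [9] addr=0x2e blk=5 s=1: MISS | VC [22, 9, 17]
  [10] addr=0x48 blk=9 s=1: VC-HIT | VC [22, 5, 17]
  [11] addr=0x2c blk=5 s=1: VC-HIT | VC [22, 9, 17]

VC = [22, 9, 17]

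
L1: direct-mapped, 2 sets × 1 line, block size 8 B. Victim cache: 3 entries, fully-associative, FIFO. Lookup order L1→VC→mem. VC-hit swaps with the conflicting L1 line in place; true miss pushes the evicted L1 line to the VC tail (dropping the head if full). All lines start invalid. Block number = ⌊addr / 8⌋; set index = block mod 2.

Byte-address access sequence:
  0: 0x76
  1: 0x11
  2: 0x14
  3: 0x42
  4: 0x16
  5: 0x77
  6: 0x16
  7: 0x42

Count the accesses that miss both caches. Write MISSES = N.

  [0] addr=0x76 blk=14 s=0: MISS | VC []
  [1] addr=0x11 blk=2 s=0: MISS | VC [14]
  [2] addr=0x14 blk=2 s=0: L1-HIT | VC [14]
  [3] addr=0x42 blk=8 s=0: MISS | VC [14, 2]
  [4] addr=0x16 blk=2 s=0: VC-HIT | VC [14, 8]
  [5] addr=0x77 blk=14 s=0: VC-HIT | VC [2, 8]
  [6] addr=0x16 blk=2 s=0: VC-HIT | VC [14, 8]
  [7] addr=0x42 blk=8 s=0: VC-HIT | VC [14, 2]

MISSES = 3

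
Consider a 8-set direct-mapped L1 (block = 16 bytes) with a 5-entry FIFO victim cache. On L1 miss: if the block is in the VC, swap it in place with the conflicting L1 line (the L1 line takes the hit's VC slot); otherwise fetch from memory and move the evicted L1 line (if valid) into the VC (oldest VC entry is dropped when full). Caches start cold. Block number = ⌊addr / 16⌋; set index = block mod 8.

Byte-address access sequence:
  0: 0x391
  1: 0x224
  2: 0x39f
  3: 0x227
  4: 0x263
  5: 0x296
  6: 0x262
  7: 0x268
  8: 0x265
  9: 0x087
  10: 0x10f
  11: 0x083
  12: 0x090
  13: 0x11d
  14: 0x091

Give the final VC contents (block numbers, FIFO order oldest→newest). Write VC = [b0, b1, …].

VC = [57, 16, 41, 17]

  [0] addr=0x391 blk=57 s=1: MISS | VC []
  [1] addr=0x224 blk=34 s=2: MISS | VC []
  [2] addr=0x39f blk=57 s=1: L1-HIT | VC []
  [3] addr=0x227 blk=34 s=2: L1-HIT | VC []
  [4] addr=0x263 blk=38 s=6: MISS | VC []
  [5] addr=0x296 blk=41 s=1: MISS | VC [57]
  [6] addr=0x262 blk=38 s=6: L1-HIT | VC [57]
  [7] addr=0x268 blk=38 s=6: L1-HIT | VC [57]
  [8] addr=0x265 blk=38 s=6: L1-HIT | VC [57]
  [9] addr=0x87 blk=8 s=0: MISS | VC [57]
  [10] addr=0x10f blk=16 s=0: MISS | VC [57, 8]
  [11] addr=0x83 blk=8 s=0: VC-HIT | VC [57, 16]
  [12] addr=0x90 blk=9 s=1: MISS | VC [57, 16, 41]
  [13] addr=0x11d blk=17 s=1: MISS | VC [57, 16, 41, 9]
  [14] addr=0x91 blk=9 s=1: VC-HIT | VC [57, 16, 41, 17]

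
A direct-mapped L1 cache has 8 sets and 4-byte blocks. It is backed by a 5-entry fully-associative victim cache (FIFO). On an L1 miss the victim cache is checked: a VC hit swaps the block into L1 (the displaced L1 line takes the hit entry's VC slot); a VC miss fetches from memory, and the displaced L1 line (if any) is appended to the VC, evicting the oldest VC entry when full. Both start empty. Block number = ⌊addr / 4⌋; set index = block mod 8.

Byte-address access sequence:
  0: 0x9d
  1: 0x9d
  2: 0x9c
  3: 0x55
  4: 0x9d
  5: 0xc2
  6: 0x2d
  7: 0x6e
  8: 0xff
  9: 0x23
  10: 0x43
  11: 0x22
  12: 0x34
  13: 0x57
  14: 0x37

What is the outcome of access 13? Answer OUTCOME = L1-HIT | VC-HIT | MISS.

0: 0x9d (blk 39, set 7) → MISS  vc=[]
1: 0x9d (blk 39, set 7) → L1-HIT  vc=[]
2: 0x9c (blk 39, set 7) → L1-HIT  vc=[]
3: 0x55 (blk 21, set 5) → MISS  vc=[]
4: 0x9d (blk 39, set 7) → L1-HIT  vc=[]
5: 0xc2 (blk 48, set 0) → MISS  vc=[]
6: 0x2d (blk 11, set 3) → MISS  vc=[]
7: 0x6e (blk 27, set 3) → MISS  vc=[11]
8: 0xff (blk 63, set 7) → MISS  vc=[11, 39]
9: 0x23 (blk 8, set 0) → MISS  vc=[11, 39, 48]
10: 0x43 (blk 16, set 0) → MISS  vc=[11, 39, 48, 8]
11: 0x22 (blk 8, set 0) → VC-HIT  vc=[11, 39, 48, 16]
12: 0x34 (blk 13, set 5) → MISS  vc=[11, 39, 48, 16, 21]
13: 0x57 (blk 21, set 5) → VC-HIT  vc=[11, 39, 48, 16, 13]
14: 0x37 (blk 13, set 5) → VC-HIT  vc=[11, 39, 48, 16, 21]

OUTCOME = VC-HIT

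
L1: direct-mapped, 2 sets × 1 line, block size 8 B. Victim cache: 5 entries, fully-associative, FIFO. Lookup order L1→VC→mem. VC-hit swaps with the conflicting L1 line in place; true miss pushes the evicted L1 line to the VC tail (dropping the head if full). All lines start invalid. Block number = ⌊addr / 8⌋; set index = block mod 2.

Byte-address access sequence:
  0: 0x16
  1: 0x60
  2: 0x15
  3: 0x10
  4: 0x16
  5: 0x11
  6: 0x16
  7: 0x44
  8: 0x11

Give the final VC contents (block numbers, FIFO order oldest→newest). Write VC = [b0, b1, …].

VC = [12, 8]

#0 0x16→b2/s0 MISS; vc=[]
#1 0x60→b12/s0 MISS; vc=[2]
#2 0x15→b2/s0 VC-HIT; vc=[12]
#3 0x10→b2/s0 L1-HIT; vc=[12]
#4 0x16→b2/s0 L1-HIT; vc=[12]
#5 0x11→b2/s0 L1-HIT; vc=[12]
#6 0x16→b2/s0 L1-HIT; vc=[12]
#7 0x44→b8/s0 MISS; vc=[12,2]
#8 0x11→b2/s0 VC-HIT; vc=[12,8]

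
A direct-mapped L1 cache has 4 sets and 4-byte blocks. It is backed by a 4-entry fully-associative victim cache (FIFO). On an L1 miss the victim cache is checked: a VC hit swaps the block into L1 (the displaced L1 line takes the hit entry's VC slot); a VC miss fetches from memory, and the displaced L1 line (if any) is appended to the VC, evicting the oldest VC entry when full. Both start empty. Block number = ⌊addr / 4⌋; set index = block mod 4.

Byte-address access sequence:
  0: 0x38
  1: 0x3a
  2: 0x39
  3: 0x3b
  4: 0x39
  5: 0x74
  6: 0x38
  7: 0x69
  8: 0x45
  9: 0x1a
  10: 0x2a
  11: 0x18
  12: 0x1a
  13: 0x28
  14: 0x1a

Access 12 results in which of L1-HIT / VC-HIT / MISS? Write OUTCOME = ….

  [0] addr=0x38 blk=14 s=2: MISS | VC []
  [1] addr=0x3a blk=14 s=2: L1-HIT | VC []
  [2] addr=0x39 blk=14 s=2: L1-HIT | VC []
  [3] addr=0x3b blk=14 s=2: L1-HIT | VC []
  [4] addr=0x39 blk=14 s=2: L1-HIT | VC []
  [5] addr=0x74 blk=29 s=1: MISS | VC []
  [6] addr=0x38 blk=14 s=2: L1-HIT | VC []
  [7] addr=0x69 blk=26 s=2: MISS | VC [14]
  [8] addr=0x45 blk=17 s=1: MISS | VC [14, 29]
  [9] addr=0x1a blk=6 s=2: MISS | VC [14, 29, 26]
  [10] addr=0x2a blk=10 s=2: MISS | VC [14, 29, 26, 6]
  [11] addr=0x18 blk=6 s=2: VC-HIT | VC [14, 29, 26, 10]
  [12] addr=0x1a blk=6 s=2: L1-HIT | VC [14, 29, 26, 10]
  [13] addr=0x28 blk=10 s=2: VC-HIT | VC [14, 29, 26, 6]
  [14] addr=0x1a blk=6 s=2: VC-HIT | VC [14, 29, 26, 10]

OUTCOME = L1-HIT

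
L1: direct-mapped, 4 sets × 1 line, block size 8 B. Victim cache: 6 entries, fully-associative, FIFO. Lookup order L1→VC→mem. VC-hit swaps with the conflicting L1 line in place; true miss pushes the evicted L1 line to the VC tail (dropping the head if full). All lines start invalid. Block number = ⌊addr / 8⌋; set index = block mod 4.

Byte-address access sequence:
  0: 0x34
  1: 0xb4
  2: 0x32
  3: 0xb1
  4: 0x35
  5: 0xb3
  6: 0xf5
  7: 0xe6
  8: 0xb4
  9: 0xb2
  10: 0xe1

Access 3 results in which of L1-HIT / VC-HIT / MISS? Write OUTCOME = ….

#0 0x34→b6/s2 MISS; vc=[]
#1 0xb4→b22/s2 MISS; vc=[6]
#2 0x32→b6/s2 VC-HIT; vc=[22]
#3 0xb1→b22/s2 VC-HIT; vc=[6]
#4 0x35→b6/s2 VC-HIT; vc=[22]
#5 0xb3→b22/s2 VC-HIT; vc=[6]
#6 0xf5→b30/s2 MISS; vc=[6,22]
#7 0xe6→b28/s0 MISS; vc=[6,22]
#8 0xb4→b22/s2 VC-HIT; vc=[6,30]
#9 0xb2→b22/s2 L1-HIT; vc=[6,30]
#10 0xe1→b28/s0 L1-HIT; vc=[6,30]

OUTCOME = VC-HIT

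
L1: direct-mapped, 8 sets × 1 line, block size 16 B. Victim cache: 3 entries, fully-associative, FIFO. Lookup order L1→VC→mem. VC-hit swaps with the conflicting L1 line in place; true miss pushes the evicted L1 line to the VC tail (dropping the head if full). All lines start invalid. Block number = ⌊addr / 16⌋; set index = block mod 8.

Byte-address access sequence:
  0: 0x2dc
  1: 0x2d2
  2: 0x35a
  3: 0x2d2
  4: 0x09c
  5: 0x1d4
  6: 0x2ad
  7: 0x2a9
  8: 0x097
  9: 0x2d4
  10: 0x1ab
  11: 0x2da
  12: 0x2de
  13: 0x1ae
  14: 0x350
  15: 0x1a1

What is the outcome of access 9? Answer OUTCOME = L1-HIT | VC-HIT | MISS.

OUTCOME = VC-HIT

0: 0x2dc (blk 45, set 5) → MISS  vc=[]
1: 0x2d2 (blk 45, set 5) → L1-HIT  vc=[]
2: 0x35a (blk 53, set 5) → MISS  vc=[45]
3: 0x2d2 (blk 45, set 5) → VC-HIT  vc=[53]
4: 0x9c (blk 9, set 1) → MISS  vc=[53]
5: 0x1d4 (blk 29, set 5) → MISS  vc=[53, 45]
6: 0x2ad (blk 42, set 2) → MISS  vc=[53, 45]
7: 0x2a9 (blk 42, set 2) → L1-HIT  vc=[53, 45]
8: 0x97 (blk 9, set 1) → L1-HIT  vc=[53, 45]
9: 0x2d4 (blk 45, set 5) → VC-HIT  vc=[53, 29]
10: 0x1ab (blk 26, set 2) → MISS  vc=[53, 29, 42]
11: 0x2da (blk 45, set 5) → L1-HIT  vc=[53, 29, 42]
12: 0x2de (blk 45, set 5) → L1-HIT  vc=[53, 29, 42]
13: 0x1ae (blk 26, set 2) → L1-HIT  vc=[53, 29, 42]
14: 0x350 (blk 53, set 5) → VC-HIT  vc=[45, 29, 42]
15: 0x1a1 (blk 26, set 2) → L1-HIT  vc=[45, 29, 42]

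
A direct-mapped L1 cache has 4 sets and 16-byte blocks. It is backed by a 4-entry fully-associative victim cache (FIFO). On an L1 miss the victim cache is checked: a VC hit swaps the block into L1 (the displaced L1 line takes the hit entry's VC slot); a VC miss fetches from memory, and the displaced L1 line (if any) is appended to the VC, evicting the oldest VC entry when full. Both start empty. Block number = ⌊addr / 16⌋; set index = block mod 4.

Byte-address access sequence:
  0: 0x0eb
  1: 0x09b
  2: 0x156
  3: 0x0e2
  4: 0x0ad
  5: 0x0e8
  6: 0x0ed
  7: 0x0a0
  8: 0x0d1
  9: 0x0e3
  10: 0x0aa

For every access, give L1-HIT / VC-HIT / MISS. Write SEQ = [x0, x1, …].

SEQ = [MISS, MISS, MISS, L1-HIT, MISS, VC-HIT, L1-HIT, VC-HIT, MISS, VC-HIT, VC-HIT]

0: 0xeb (blk 14, set 2) → MISS  vc=[]
1: 0x9b (blk 9, set 1) → MISS  vc=[]
2: 0x156 (blk 21, set 1) → MISS  vc=[9]
3: 0xe2 (blk 14, set 2) → L1-HIT  vc=[9]
4: 0xad (blk 10, set 2) → MISS  vc=[9, 14]
5: 0xe8 (blk 14, set 2) → VC-HIT  vc=[9, 10]
6: 0xed (blk 14, set 2) → L1-HIT  vc=[9, 10]
7: 0xa0 (blk 10, set 2) → VC-HIT  vc=[9, 14]
8: 0xd1 (blk 13, set 1) → MISS  vc=[9, 14, 21]
9: 0xe3 (blk 14, set 2) → VC-HIT  vc=[9, 10, 21]
10: 0xaa (blk 10, set 2) → VC-HIT  vc=[9, 14, 21]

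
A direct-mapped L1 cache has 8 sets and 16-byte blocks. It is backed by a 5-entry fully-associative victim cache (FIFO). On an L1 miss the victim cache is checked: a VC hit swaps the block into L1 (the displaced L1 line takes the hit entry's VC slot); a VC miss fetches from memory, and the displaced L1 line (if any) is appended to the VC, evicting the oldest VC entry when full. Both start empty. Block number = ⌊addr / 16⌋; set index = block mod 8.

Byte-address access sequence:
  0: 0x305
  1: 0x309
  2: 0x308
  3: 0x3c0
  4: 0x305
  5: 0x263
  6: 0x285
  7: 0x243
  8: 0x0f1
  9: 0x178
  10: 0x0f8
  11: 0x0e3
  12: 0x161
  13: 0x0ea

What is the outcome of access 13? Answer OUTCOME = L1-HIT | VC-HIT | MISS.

0: 0x305 (blk 48, set 0) → MISS  vc=[]
1: 0x309 (blk 48, set 0) → L1-HIT  vc=[]
2: 0x308 (blk 48, set 0) → L1-HIT  vc=[]
3: 0x3c0 (blk 60, set 4) → MISS  vc=[]
4: 0x305 (blk 48, set 0) → L1-HIT  vc=[]
5: 0x263 (blk 38, set 6) → MISS  vc=[]
6: 0x285 (blk 40, set 0) → MISS  vc=[48]
7: 0x243 (blk 36, set 4) → MISS  vc=[48, 60]
8: 0xf1 (blk 15, set 7) → MISS  vc=[48, 60]
9: 0x178 (blk 23, set 7) → MISS  vc=[48, 60, 15]
10: 0xf8 (blk 15, set 7) → VC-HIT  vc=[48, 60, 23]
11: 0xe3 (blk 14, set 6) → MISS  vc=[48, 60, 23, 38]
12: 0x161 (blk 22, set 6) → MISS  vc=[48, 60, 23, 38, 14]
13: 0xea (blk 14, set 6) → VC-HIT  vc=[48, 60, 23, 38, 22]

OUTCOME = VC-HIT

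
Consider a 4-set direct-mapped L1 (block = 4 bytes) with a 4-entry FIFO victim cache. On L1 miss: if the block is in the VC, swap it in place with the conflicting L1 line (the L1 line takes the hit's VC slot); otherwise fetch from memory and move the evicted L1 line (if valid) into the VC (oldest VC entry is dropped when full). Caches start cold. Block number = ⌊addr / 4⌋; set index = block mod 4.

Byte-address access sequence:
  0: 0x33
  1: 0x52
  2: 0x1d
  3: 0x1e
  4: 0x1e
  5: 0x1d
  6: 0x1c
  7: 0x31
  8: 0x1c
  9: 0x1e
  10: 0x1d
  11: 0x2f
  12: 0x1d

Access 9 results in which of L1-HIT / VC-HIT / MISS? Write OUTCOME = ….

0: 0x33 (blk 12, set 0) → MISS  vc=[]
1: 0x52 (blk 20, set 0) → MISS  vc=[12]
2: 0x1d (blk 7, set 3) → MISS  vc=[12]
3: 0x1e (blk 7, set 3) → L1-HIT  vc=[12]
4: 0x1e (blk 7, set 3) → L1-HIT  vc=[12]
5: 0x1d (blk 7, set 3) → L1-HIT  vc=[12]
6: 0x1c (blk 7, set 3) → L1-HIT  vc=[12]
7: 0x31 (blk 12, set 0) → VC-HIT  vc=[20]
8: 0x1c (blk 7, set 3) → L1-HIT  vc=[20]
9: 0x1e (blk 7, set 3) → L1-HIT  vc=[20]
10: 0x1d (blk 7, set 3) → L1-HIT  vc=[20]
11: 0x2f (blk 11, set 3) → MISS  vc=[20, 7]
12: 0x1d (blk 7, set 3) → VC-HIT  vc=[20, 11]

OUTCOME = L1-HIT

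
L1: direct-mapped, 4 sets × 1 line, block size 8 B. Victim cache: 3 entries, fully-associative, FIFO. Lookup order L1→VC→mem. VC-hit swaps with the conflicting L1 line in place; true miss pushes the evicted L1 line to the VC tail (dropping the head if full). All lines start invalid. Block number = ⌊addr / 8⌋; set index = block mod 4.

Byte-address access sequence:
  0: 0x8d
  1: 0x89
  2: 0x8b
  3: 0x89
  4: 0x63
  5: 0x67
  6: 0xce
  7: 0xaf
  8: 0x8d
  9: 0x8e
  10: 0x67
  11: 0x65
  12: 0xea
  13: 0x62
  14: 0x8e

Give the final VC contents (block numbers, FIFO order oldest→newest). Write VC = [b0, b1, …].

0: 0x8d (blk 17, set 1) → MISS  vc=[]
1: 0x89 (blk 17, set 1) → L1-HIT  vc=[]
2: 0x8b (blk 17, set 1) → L1-HIT  vc=[]
3: 0x89 (blk 17, set 1) → L1-HIT  vc=[]
4: 0x63 (blk 12, set 0) → MISS  vc=[]
5: 0x67 (blk 12, set 0) → L1-HIT  vc=[]
6: 0xce (blk 25, set 1) → MISS  vc=[17]
7: 0xaf (blk 21, set 1) → MISS  vc=[17, 25]
8: 0x8d (blk 17, set 1) → VC-HIT  vc=[21, 25]
9: 0x8e (blk 17, set 1) → L1-HIT  vc=[21, 25]
10: 0x67 (blk 12, set 0) → L1-HIT  vc=[21, 25]
11: 0x65 (blk 12, set 0) → L1-HIT  vc=[21, 25]
12: 0xea (blk 29, set 1) → MISS  vc=[21, 25, 17]
13: 0x62 (blk 12, set 0) → L1-HIT  vc=[21, 25, 17]
14: 0x8e (blk 17, set 1) → VC-HIT  vc=[21, 25, 29]

VC = [21, 25, 29]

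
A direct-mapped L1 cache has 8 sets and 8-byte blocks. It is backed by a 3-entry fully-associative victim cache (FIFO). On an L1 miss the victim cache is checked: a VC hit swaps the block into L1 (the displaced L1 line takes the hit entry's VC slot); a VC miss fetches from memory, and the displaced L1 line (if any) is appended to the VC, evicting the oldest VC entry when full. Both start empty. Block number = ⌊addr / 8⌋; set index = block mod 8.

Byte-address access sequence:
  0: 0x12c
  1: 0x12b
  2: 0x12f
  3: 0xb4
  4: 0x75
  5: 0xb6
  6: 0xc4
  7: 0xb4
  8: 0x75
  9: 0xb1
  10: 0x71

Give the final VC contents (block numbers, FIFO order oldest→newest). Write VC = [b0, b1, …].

  [0] addr=0x12c blk=37 s=5: MISS | VC []
  [1] addr=0x12b blk=37 s=5: L1-HIT | VC []
  [2] addr=0x12f blk=37 s=5: L1-HIT | VC []
  [3] addr=0xb4 blk=22 s=6: MISS | VC []
  [4] addr=0x75 blk=14 s=6: MISS | VC [22]
  [5] addr=0xb6 blk=22 s=6: VC-HIT | VC [14]
  [6] addr=0xc4 blk=24 s=0: MISS | VC [14]
  [7] addr=0xb4 blk=22 s=6: L1-HIT | VC [14]
  [8] addr=0x75 blk=14 s=6: VC-HIT | VC [22]
  [9] addr=0xb1 blk=22 s=6: VC-HIT | VC [14]
  [10] addr=0x71 blk=14 s=6: VC-HIT | VC [22]

VC = [22]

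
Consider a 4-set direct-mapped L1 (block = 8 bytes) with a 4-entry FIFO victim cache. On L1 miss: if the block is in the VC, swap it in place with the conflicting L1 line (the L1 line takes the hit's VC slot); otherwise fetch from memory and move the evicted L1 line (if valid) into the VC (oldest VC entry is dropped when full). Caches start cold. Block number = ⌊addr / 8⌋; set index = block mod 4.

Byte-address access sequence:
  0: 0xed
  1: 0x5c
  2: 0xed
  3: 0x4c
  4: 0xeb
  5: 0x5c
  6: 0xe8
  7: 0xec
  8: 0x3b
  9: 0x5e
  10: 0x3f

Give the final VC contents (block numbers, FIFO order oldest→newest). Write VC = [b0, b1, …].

#0 0xed→b29/s1 MISS; vc=[]
#1 0x5c→b11/s3 MISS; vc=[]
#2 0xed→b29/s1 L1-HIT; vc=[]
#3 0x4c→b9/s1 MISS; vc=[29]
#4 0xeb→b29/s1 VC-HIT; vc=[9]
#5 0x5c→b11/s3 L1-HIT; vc=[9]
#6 0xe8→b29/s1 L1-HIT; vc=[9]
#7 0xec→b29/s1 L1-HIT; vc=[9]
#8 0x3b→b7/s3 MISS; vc=[9,11]
#9 0x5e→b11/s3 VC-HIT; vc=[9,7]
#10 0x3f→b7/s3 VC-HIT; vc=[9,11]

VC = [9, 11]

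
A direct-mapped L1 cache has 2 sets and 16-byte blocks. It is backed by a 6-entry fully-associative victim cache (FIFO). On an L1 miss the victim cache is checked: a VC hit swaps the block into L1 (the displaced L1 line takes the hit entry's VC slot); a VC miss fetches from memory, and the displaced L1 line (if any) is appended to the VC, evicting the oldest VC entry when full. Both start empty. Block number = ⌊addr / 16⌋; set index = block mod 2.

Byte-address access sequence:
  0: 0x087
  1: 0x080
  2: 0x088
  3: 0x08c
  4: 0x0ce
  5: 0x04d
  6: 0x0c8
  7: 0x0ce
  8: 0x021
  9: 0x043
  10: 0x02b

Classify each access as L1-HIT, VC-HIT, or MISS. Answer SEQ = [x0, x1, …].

0: 0x87 (blk 8, set 0) → MISS  vc=[]
1: 0x80 (blk 8, set 0) → L1-HIT  vc=[]
2: 0x88 (blk 8, set 0) → L1-HIT  vc=[]
3: 0x8c (blk 8, set 0) → L1-HIT  vc=[]
4: 0xce (blk 12, set 0) → MISS  vc=[8]
5: 0x4d (blk 4, set 0) → MISS  vc=[8, 12]
6: 0xc8 (blk 12, set 0) → VC-HIT  vc=[8, 4]
7: 0xce (blk 12, set 0) → L1-HIT  vc=[8, 4]
8: 0x21 (blk 2, set 0) → MISS  vc=[8, 4, 12]
9: 0x43 (blk 4, set 0) → VC-HIT  vc=[8, 2, 12]
10: 0x2b (blk 2, set 0) → VC-HIT  vc=[8, 4, 12]

SEQ = [MISS, L1-HIT, L1-HIT, L1-HIT, MISS, MISS, VC-HIT, L1-HIT, MISS, VC-HIT, VC-HIT]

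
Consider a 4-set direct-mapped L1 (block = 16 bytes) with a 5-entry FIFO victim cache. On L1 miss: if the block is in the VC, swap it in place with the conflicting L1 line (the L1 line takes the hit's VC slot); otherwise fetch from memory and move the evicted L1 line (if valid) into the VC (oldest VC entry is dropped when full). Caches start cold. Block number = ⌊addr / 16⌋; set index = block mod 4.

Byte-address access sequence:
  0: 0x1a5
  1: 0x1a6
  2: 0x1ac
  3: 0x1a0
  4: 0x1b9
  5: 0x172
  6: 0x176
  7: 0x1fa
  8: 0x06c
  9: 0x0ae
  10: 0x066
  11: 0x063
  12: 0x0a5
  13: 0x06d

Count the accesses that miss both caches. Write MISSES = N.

  [0] addr=0x1a5 blk=26 s=2: MISS | VC []
  [1] addr=0x1a6 blk=26 s=2: L1-HIT | VC []
  [2] addr=0x1ac blk=26 s=2: L1-HIT | VC []
  [3] addr=0x1a0 blk=26 s=2: L1-HIT | VC []
  [4] addr=0x1b9 blk=27 s=3: MISS | VC []
  [5] addr=0x172 blk=23 s=3: MISS | VC [27]
  [6] addr=0x176 blk=23 s=3: L1-HIT | VC [27]
  [7] addr=0x1fa blk=31 s=3: MISS | VC [27, 23]
  [8] addr=0x6c blk=6 s=2: MISS | VC [27, 23, 26]
  [9] addr=0xae blk=10 s=2: MISS | VC [27, 23, 26, 6]
  [10] addr=0x66 blk=6 s=2: VC-HIT | VC [27, 23, 26, 10]
  [11] addr=0x63 blk=6 s=2: L1-HIT | VC [27, 23, 26, 10]
  [12] addr=0xa5 blk=10 s=2: VC-HIT | VC [27, 23, 26, 6]
  [13] addr=0x6d blk=6 s=2: VC-HIT | VC [27, 23, 26, 10]

MISSES = 6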